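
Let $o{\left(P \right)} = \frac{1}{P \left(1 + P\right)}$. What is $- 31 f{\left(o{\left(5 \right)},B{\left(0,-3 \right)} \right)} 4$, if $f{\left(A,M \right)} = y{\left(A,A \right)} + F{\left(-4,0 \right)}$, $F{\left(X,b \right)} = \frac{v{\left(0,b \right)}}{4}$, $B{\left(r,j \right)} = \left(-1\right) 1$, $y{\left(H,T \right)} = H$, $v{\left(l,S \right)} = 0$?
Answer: $- \frac{62}{15} \approx -4.1333$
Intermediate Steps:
$o{\left(P \right)} = \frac{1}{P \left(1 + P\right)}$
$B{\left(r,j \right)} = -1$
$F{\left(X,b \right)} = 0$ ($F{\left(X,b \right)} = \frac{0}{4} = 0 \cdot \frac{1}{4} = 0$)
$f{\left(A,M \right)} = A$ ($f{\left(A,M \right)} = A + 0 = A$)
$- 31 f{\left(o{\left(5 \right)},B{\left(0,-3 \right)} \right)} 4 = - 31 \frac{1}{5 \left(1 + 5\right)} 4 = - 31 \frac{1}{5 \cdot 6} \cdot 4 = - 31 \cdot \frac{1}{5} \cdot \frac{1}{6} \cdot 4 = \left(-31\right) \frac{1}{30} \cdot 4 = \left(- \frac{31}{30}\right) 4 = - \frac{62}{15}$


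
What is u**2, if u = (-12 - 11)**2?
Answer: 279841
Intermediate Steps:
u = 529 (u = (-23)**2 = 529)
u**2 = 529**2 = 279841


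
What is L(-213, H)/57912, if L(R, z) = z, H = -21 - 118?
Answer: -139/57912 ≈ -0.0024002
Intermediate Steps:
H = -139
L(-213, H)/57912 = -139/57912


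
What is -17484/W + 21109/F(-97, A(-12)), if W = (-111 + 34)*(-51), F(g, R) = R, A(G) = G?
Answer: -27701617/15708 ≈ -1763.5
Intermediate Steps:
W = 3927 (W = -77*(-51) = 3927)
-17484/W + 21109/F(-97, A(-12)) = -17484/3927 + 21109/(-12) = -17484*1/3927 + 21109*(-1/12) = -5828/1309 - 21109/12 = -27701617/15708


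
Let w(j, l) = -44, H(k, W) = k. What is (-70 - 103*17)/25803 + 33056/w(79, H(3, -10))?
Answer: -71085341/94611 ≈ -751.34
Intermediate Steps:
(-70 - 103*17)/25803 + 33056/w(79, H(3, -10)) = (-70 - 103*17)/25803 + 33056/(-44) = (-70 - 1751)*(1/25803) + 33056*(-1/44) = -1821*1/25803 - 8264/11 = -607/8601 - 8264/11 = -71085341/94611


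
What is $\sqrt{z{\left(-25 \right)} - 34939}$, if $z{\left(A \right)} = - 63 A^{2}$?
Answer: $i \sqrt{74314} \approx 272.61 i$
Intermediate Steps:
$\sqrt{z{\left(-25 \right)} - 34939} = \sqrt{- 63 \left(-25\right)^{2} - 34939} = \sqrt{\left(-63\right) 625 - 34939} = \sqrt{-39375 - 34939} = \sqrt{-74314} = i \sqrt{74314}$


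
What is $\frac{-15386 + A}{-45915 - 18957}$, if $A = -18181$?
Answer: $\frac{11189}{21624} \approx 0.51743$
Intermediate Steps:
$\frac{-15386 + A}{-45915 - 18957} = \frac{-15386 - 18181}{-45915 - 18957} = - \frac{33567}{-64872} = \left(-33567\right) \left(- \frac{1}{64872}\right) = \frac{11189}{21624}$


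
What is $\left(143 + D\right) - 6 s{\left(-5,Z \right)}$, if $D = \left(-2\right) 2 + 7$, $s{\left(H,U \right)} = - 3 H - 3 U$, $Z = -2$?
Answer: $20$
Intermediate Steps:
$D = 3$ ($D = -4 + 7 = 3$)
$\left(143 + D\right) - 6 s{\left(-5,Z \right)} = \left(143 + 3\right) - 6 \left(\left(-3\right) \left(-5\right) - -6\right) = 146 - 6 \left(15 + 6\right) = 146 - 126 = 20$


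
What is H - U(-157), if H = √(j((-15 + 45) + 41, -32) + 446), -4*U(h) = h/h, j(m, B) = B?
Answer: ¼ + 3*√46 ≈ 20.597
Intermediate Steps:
U(h) = -¼ (U(h) = -h/(4*h) = -¼*1 = -¼)
H = 3*√46 (H = √(-32 + 446) = √414 = 3*√46 ≈ 20.347)
H - U(-157) = 3*√46 - 1*(-¼) = 3*√46 + ¼ = ¼ + 3*√46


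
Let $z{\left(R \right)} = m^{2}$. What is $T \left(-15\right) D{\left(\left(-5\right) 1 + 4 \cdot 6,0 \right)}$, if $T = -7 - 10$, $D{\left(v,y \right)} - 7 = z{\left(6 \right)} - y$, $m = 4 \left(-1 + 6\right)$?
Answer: $103785$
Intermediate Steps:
$m = 20$ ($m = 4 \cdot 5 = 20$)
$z{\left(R \right)} = 400$ ($z{\left(R \right)} = 20^{2} = 400$)
$D{\left(v,y \right)} = 407 - y$ ($D{\left(v,y \right)} = 7 - \left(-400 + y\right) = 407 - y$)
$T = -17$ ($T = -7 - 10 = -17$)
$T \left(-15\right) D{\left(\left(-5\right) 1 + 4 \cdot 6,0 \right)} = \left(-17\right) \left(-15\right) \left(407 - 0\right) = 255 \left(407 + 0\right) = 255 \cdot 407 = 103785$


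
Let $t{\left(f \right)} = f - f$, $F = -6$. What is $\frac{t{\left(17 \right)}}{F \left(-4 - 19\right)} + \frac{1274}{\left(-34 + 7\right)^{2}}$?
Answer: $\frac{1274}{729} \approx 1.7476$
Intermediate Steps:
$t{\left(f \right)} = 0$
$\frac{t{\left(17 \right)}}{F \left(-4 - 19\right)} + \frac{1274}{\left(-34 + 7\right)^{2}} = \frac{0}{\left(-6\right) \left(-4 - 19\right)} + \frac{1274}{\left(-34 + 7\right)^{2}} = \frac{0}{\left(-6\right) \left(-23\right)} + \frac{1274}{\left(-27\right)^{2}} = \frac{0}{138} + \frac{1274}{729} = 0 \cdot \frac{1}{138} + 1274 \cdot \frac{1}{729} = 0 + \frac{1274}{729} = \frac{1274}{729}$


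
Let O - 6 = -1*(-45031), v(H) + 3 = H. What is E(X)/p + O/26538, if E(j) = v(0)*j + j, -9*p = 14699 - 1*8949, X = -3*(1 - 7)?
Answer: 133780531/76296750 ≈ 1.7534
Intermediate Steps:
v(H) = -3 + H
O = 45037 (O = 6 - 1*(-45031) = 6 + 45031 = 45037)
X = 18 (X = -3*(-6) = 18)
p = -5750/9 (p = -(14699 - 1*8949)/9 = -(14699 - 8949)/9 = -⅑*5750 = -5750/9 ≈ -638.89)
E(j) = -2*j (E(j) = (-3 + 0)*j + j = -3*j + j = -2*j)
E(X)/p + O/26538 = (-2*18)/(-5750/9) + 45037/26538 = -36*(-9/5750) + 45037*(1/26538) = 162/2875 + 45037/26538 = 133780531/76296750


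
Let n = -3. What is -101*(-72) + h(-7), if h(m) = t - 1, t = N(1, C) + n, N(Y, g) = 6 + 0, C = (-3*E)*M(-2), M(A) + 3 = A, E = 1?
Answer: 7274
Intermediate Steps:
M(A) = -3 + A
C = 15 (C = (-3*1)*(-3 - 2) = -3*(-5) = 15)
N(Y, g) = 6
t = 3 (t = 6 - 3 = 3)
h(m) = 2 (h(m) = 3 - 1 = 2)
-101*(-72) + h(-7) = -101*(-72) + 2 = 7272 + 2 = 7274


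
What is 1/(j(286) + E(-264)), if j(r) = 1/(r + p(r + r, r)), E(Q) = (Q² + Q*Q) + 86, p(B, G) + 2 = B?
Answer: 856/119393169 ≈ 7.1696e-6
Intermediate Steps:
p(B, G) = -2 + B
E(Q) = 86 + 2*Q² (E(Q) = (Q² + Q²) + 86 = 2*Q² + 86 = 86 + 2*Q²)
j(r) = 1/(-2 + 3*r) (j(r) = 1/(r + (-2 + (r + r))) = 1/(r + (-2 + 2*r)) = 1/(-2 + 3*r))
1/(j(286) + E(-264)) = 1/(1/(-2 + 3*286) + (86 + 2*(-264)²)) = 1/(1/(-2 + 858) + (86 + 2*69696)) = 1/(1/856 + (86 + 139392)) = 1/(1/856 + 139478) = 1/(119393169/856) = 856/119393169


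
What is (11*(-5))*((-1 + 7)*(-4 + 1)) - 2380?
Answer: -1390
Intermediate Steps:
(11*(-5))*((-1 + 7)*(-4 + 1)) - 2380 = -330*(-3) - 2380 = -55*(-18) - 2380 = 990 - 2380 = -1390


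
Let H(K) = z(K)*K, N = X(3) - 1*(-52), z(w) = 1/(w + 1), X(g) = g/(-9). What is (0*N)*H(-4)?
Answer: 0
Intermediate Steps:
X(g) = -g/9 (X(g) = g*(-⅑) = -g/9)
z(w) = 1/(1 + w)
N = 155/3 (N = -⅑*3 - 1*(-52) = -⅓ + 52 = 155/3 ≈ 51.667)
H(K) = K/(1 + K)
(0*N)*H(-4) = (0*(155/3))*(-4/(1 - 4)) = 0*(-4/(-3)) = 0*(-4*(-⅓)) = 0*(4/3) = 0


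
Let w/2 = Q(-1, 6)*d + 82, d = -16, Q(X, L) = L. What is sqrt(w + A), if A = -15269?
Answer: I*sqrt(15297) ≈ 123.68*I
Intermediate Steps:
w = -28 (w = 2*(6*(-16) + 82) = 2*(-96 + 82) = 2*(-14) = -28)
sqrt(w + A) = sqrt(-28 - 15269) = sqrt(-15297) = I*sqrt(15297)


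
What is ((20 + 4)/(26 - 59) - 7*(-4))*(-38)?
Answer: -11400/11 ≈ -1036.4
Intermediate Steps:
((20 + 4)/(26 - 59) - 7*(-4))*(-38) = (24/(-33) + 28)*(-38) = (24*(-1/33) + 28)*(-38) = (-8/11 + 28)*(-38) = (300/11)*(-38) = -11400/11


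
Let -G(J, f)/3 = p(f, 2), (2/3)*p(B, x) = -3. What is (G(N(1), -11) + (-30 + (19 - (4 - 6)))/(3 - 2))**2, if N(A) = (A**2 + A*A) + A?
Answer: 81/4 ≈ 20.250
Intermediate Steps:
N(A) = A + 2*A**2 (N(A) = (A**2 + A**2) + A = 2*A**2 + A = A + 2*A**2)
p(B, x) = -9/2 (p(B, x) = (3/2)*(-3) = -9/2)
G(J, f) = 27/2 (G(J, f) = -3*(-9/2) = 27/2)
(G(N(1), -11) + (-30 + (19 - (4 - 6)))/(3 - 2))**2 = (27/2 + (-30 + (19 - (4 - 6)))/(3 - 2))**2 = (27/2 + (-30 + (19 - 1*(-2)))/1)**2 = (27/2 + (-30 + (19 + 2))*1)**2 = (27/2 + (-30 + 21)*1)**2 = (27/2 - 9*1)**2 = (27/2 - 9)**2 = (9/2)**2 = 81/4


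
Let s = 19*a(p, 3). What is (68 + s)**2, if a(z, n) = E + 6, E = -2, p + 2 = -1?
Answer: 20736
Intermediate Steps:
p = -3 (p = -2 - 1 = -3)
a(z, n) = 4 (a(z, n) = -2 + 6 = 4)
s = 76 (s = 19*4 = 76)
(68 + s)**2 = (68 + 76)**2 = 144**2 = 20736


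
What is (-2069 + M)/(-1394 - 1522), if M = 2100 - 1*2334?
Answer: 2303/2916 ≈ 0.78978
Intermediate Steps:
M = -234 (M = 2100 - 2334 = -234)
(-2069 + M)/(-1394 - 1522) = (-2069 - 234)/(-1394 - 1522) = -2303/(-2916) = -2303*(-1/2916) = 2303/2916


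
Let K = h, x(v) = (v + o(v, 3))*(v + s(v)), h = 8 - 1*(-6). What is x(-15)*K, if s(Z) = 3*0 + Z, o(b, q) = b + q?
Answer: 11340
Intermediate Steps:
s(Z) = Z (s(Z) = 0 + Z = Z)
h = 14 (h = 8 + 6 = 14)
x(v) = 2*v*(3 + 2*v) (x(v) = (v + (v + 3))*(v + v) = (v + (3 + v))*(2*v) = (3 + 2*v)*(2*v) = 2*v*(3 + 2*v))
K = 14
x(-15)*K = (2*(-15)*(3 + 2*(-15)))*14 = (2*(-15)*(3 - 30))*14 = (2*(-15)*(-27))*14 = 810*14 = 11340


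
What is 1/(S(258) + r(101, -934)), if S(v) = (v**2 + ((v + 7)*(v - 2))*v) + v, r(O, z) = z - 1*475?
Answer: 1/17568133 ≈ 5.6921e-8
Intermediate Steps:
r(O, z) = -475 + z (r(O, z) = z - 475 = -475 + z)
S(v) = v + v**2 + v*(-2 + v)*(7 + v) (S(v) = (v**2 + ((7 + v)*(-2 + v))*v) + v = (v**2 + ((-2 + v)*(7 + v))*v) + v = (v**2 + v*(-2 + v)*(7 + v)) + v = v + v**2 + v*(-2 + v)*(7 + v))
1/(S(258) + r(101, -934)) = 1/(258*(-13 + 258**2 + 6*258) + (-475 - 934)) = 1/(258*(-13 + 66564 + 1548) - 1409) = 1/(258*68099 - 1409) = 1/(17569542 - 1409) = 1/17568133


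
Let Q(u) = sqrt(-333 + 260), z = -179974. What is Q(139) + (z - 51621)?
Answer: -231595 + I*sqrt(73) ≈ -2.316e+5 + 8.544*I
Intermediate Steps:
Q(u) = I*sqrt(73) (Q(u) = sqrt(-73) = I*sqrt(73))
Q(139) + (z - 51621) = I*sqrt(73) + (-179974 - 51621) = I*sqrt(73) - 231595 = -231595 + I*sqrt(73)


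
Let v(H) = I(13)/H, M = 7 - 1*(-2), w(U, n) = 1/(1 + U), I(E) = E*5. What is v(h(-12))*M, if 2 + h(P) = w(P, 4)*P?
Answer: -1287/2 ≈ -643.50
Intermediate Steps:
I(E) = 5*E
h(P) = -2 + P/(1 + P)
M = 9 (M = 7 + 2 = 9)
v(H) = 65/H (v(H) = (5*13)/H = 65/H)
v(h(-12))*M = (65/(((-2 - 1*(-12))/(1 - 12))))*9 = (65/(((-2 + 12)/(-11))))*9 = (65/((-1/11*10)))*9 = (65/(-10/11))*9 = (65*(-11/10))*9 = -143/2*9 = -1287/2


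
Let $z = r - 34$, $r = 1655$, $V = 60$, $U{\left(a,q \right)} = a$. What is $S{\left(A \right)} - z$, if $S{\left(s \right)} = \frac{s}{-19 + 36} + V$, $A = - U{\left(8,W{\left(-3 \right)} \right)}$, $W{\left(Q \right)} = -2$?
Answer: $- \frac{26545}{17} \approx -1561.5$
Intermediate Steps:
$A = -8$ ($A = \left(-1\right) 8 = -8$)
$z = 1621$ ($z = 1655 - 34 = 1621$)
$S{\left(s \right)} = 60 + \frac{s}{17}$ ($S{\left(s \right)} = \frac{s}{-19 + 36} + 60 = \frac{s}{17} + 60 = 60 + \frac{s}{17}$)
$S{\left(A \right)} - z = \left(60 + \frac{1}{17} \left(-8\right)\right) - 1621 = \left(60 - \frac{8}{17}\right) - 1621 = \frac{1012}{17} - 1621 = - \frac{26545}{17}$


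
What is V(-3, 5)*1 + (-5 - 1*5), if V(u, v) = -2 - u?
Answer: -9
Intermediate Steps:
V(-3, 5)*1 + (-5 - 1*5) = (-2 - 1*(-3))*1 + (-5 - 1*5) = (-2 + 3)*1 + (-5 - 5) = 1*1 - 10 = 1 - 10 = -9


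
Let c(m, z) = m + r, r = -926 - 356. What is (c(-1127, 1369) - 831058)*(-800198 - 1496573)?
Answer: 1914282835057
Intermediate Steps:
r = -1282
c(m, z) = -1282 + m (c(m, z) = m - 1282 = -1282 + m)
(c(-1127, 1369) - 831058)*(-800198 - 1496573) = ((-1282 - 1127) - 831058)*(-800198 - 1496573) = (-2409 - 831058)*(-2296771) = -833467*(-2296771) = 1914282835057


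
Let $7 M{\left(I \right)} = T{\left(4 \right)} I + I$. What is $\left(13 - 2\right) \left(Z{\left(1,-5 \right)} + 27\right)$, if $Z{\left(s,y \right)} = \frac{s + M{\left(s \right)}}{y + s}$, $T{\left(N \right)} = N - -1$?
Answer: $\frac{8173}{28} \approx 291.89$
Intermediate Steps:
$T{\left(N \right)} = 1 + N$ ($T{\left(N \right)} = N + 1 = 1 + N$)
$M{\left(I \right)} = \frac{6 I}{7}$ ($M{\left(I \right)} = \frac{\left(1 + 4\right) I + I}{7} = \frac{5 I + I}{7} = \frac{6 I}{7}$)
$Z{\left(s,y \right)} = \frac{13 s}{7 \left(s + y\right)}$ ($Z{\left(s,y \right)} = \frac{s + \frac{6 s}{7}}{y + s} = \frac{\frac{13}{7} s}{s + y} = \frac{13 s}{7 \left(s + y\right)}$)
$\left(13 - 2\right) \left(Z{\left(1,-5 \right)} + 27\right) = \left(13 - 2\right) \left(\frac{13}{7} \cdot 1 \frac{1}{1 - 5} + 27\right) = \left(13 - 2\right) \left(\frac{13}{7} \cdot 1 \frac{1}{-4} + 27\right) = 11 \left(\frac{13}{7} \cdot 1 \left(- \frac{1}{4}\right) + 27\right) = 11 \left(- \frac{13}{28} + 27\right) = 11 \cdot \frac{743}{28} = \frac{8173}{28}$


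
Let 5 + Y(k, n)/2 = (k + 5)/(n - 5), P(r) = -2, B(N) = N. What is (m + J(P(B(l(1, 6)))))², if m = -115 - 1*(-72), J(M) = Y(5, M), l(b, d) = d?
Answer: 152881/49 ≈ 3120.0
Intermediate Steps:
Y(k, n) = -10 + 2*(5 + k)/(-5 + n) (Y(k, n) = -10 + 2*((k + 5)/(n - 5)) = -10 + 2*((5 + k)/(-5 + n)) = -10 + 2*(5 + k)/(-5 + n))
J(M) = 2*(35 - 5*M)/(-5 + M) (J(M) = 2*(30 + 5 - 5*M)/(-5 + M) = 2*(35 - 5*M)/(-5 + M))
m = -43 (m = -115 + 72 = -43)
(m + J(P(B(l(1, 6)))))² = (-43 + 10*(7 - 1*(-2))/(-5 - 2))² = (-43 + 10*(7 + 2)/(-7))² = (-43 + 10*(-⅐)*9)² = (-43 - 90/7)² = (-391/7)² = 152881/49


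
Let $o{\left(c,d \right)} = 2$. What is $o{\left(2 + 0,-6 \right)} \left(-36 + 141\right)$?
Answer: $210$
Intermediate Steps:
$o{\left(2 + 0,-6 \right)} \left(-36 + 141\right) = 2 \left(-36 + 141\right) = 2 \cdot 105 = 210$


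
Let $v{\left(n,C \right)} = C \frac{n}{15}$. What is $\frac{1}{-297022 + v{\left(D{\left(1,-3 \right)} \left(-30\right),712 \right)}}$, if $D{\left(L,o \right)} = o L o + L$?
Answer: $- \frac{1}{311262} \approx -3.2127 \cdot 10^{-6}$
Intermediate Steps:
$D{\left(L,o \right)} = L + L o^{2}$ ($D{\left(L,o \right)} = L o o + L = L o^{2} + L = L + L o^{2}$)
$v{\left(n,C \right)} = \frac{C n}{15}$ ($v{\left(n,C \right)} = C n \frac{1}{15} = C \frac{n}{15} = \frac{C n}{15}$)
$\frac{1}{-297022 + v{\left(D{\left(1,-3 \right)} \left(-30\right),712 \right)}} = \frac{1}{-297022 + \frac{1}{15} \cdot 712 \cdot 1 \left(1 + \left(-3\right)^{2}\right) \left(-30\right)} = \frac{1}{-297022 + \frac{1}{15} \cdot 712 \cdot 1 \left(1 + 9\right) \left(-30\right)} = \frac{1}{-297022 + \frac{1}{15} \cdot 712 \cdot 1 \cdot 10 \left(-30\right)} = \frac{1}{-297022 + \frac{1}{15} \cdot 712 \cdot 10 \left(-30\right)} = \frac{1}{-297022 + \frac{1}{15} \cdot 712 \left(-300\right)} = \frac{1}{-297022 - 14240} = \frac{1}{-311262} = - \frac{1}{311262}$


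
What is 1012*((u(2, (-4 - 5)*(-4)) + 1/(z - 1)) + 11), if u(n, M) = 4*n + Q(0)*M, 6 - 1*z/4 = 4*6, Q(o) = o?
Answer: 1402632/73 ≈ 19214.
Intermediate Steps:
z = -72 (z = 24 - 16*6 = 24 - 4*24 = 24 - 96 = -72)
u(n, M) = 4*n (u(n, M) = 4*n + 0*M = 4*n + 0 = 4*n)
1012*((u(2, (-4 - 5)*(-4)) + 1/(z - 1)) + 11) = 1012*((4*2 + 1/(-72 - 1)) + 11) = 1012*((8 + 1/(-73)) + 11) = 1012*((8 - 1/73) + 11) = 1012*(583/73 + 11) = 1012*(1386/73) = 1402632/73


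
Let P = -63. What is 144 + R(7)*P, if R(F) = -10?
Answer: 774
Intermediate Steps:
144 + R(7)*P = 144 - 10*(-63) = 144 + 630 = 774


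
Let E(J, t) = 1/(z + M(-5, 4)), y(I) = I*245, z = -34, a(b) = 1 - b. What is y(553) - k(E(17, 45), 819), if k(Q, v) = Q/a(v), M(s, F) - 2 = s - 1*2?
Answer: 4322242469/31902 ≈ 1.3549e+5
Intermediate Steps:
M(s, F) = s (M(s, F) = 2 + (s - 1*2) = 2 + (s - 2) = 2 + (-2 + s) = s)
y(I) = 245*I
E(J, t) = -1/39 (E(J, t) = 1/(-34 - 5) = 1/(-39) = -1/39)
k(Q, v) = Q/(1 - v)
y(553) - k(E(17, 45), 819) = 245*553 - (-1)*(-1)/(39*(-1 + 819)) = 135485 - (-1)*(-1)/(39*818) = 135485 - 1*1/31902 = 135485 - 1/31902 = 4322242469/31902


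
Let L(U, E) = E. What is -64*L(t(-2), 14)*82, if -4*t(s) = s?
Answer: -73472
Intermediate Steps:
t(s) = -s/4
-64*L(t(-2), 14)*82 = -64*14*82 = -896*82 = -73472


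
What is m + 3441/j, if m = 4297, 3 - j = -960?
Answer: 1380484/321 ≈ 4300.6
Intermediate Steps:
j = 963 (j = 3 - 1*(-960) = 3 + 960 = 963)
m + 3441/j = 4297 + 3441/963 = 4297 + 3441*(1/963) = 4297 + 1147/321 = 1380484/321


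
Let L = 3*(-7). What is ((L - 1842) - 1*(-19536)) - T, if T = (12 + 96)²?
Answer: 6009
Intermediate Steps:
L = -21
T = 11664 (T = 108² = 11664)
((L - 1842) - 1*(-19536)) - T = ((-21 - 1842) - 1*(-19536)) - 1*11664 = (-1863 + 19536) - 11664 = 17673 - 11664 = 6009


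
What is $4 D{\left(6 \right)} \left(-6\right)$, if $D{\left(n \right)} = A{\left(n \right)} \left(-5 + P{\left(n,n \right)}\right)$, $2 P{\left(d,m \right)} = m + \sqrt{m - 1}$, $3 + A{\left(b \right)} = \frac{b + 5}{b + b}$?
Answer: $-100 + 25 \sqrt{5} \approx -44.098$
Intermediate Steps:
$A{\left(b \right)} = -3 + \frac{5 + b}{2 b}$ ($A{\left(b \right)} = -3 + \frac{b + 5}{b + b} = -3 + \frac{5 + b}{2 b}$)
$P{\left(d,m \right)} = \frac{m}{2} + \frac{\sqrt{-1 + m}}{2}$ ($P{\left(d,m \right)} = \frac{m + \sqrt{m - 1}}{2} = \frac{m + \sqrt{-1 + m}}{2} = \frac{m}{2} + \frac{\sqrt{-1 + m}}{2}$)
$D{\left(n \right)} = \frac{5 \left(1 - n\right) \left(-5 + \frac{n}{2} + \frac{\sqrt{-1 + n}}{2}\right)}{2 n}$ ($D{\left(n \right)} = \frac{5 \left(1 - n\right)}{2 n} \left(-5 + \left(\frac{n}{2} + \frac{\sqrt{-1 + n}}{2}\right)\right) = \frac{5 \left(1 - n\right)}{2 n} \left(-5 + \frac{n}{2} + \frac{\sqrt{-1 + n}}{2}\right) = \frac{5 \left(1 - n\right) \left(-5 + \frac{n}{2} + \frac{\sqrt{-1 + n}}{2}\right)}{2 n}$)
$4 D{\left(6 \right)} \left(-6\right) = 4 \left(- \frac{5 \left(-1 + 6\right) \left(-10 + 6 + \sqrt{-1 + 6}\right)}{4 \cdot 6}\right) \left(-6\right) = 4 \left(\left(- \frac{5}{4}\right) \frac{1}{6} \cdot 5 \left(-10 + 6 + \sqrt{5}\right)\right) \left(-6\right) = 4 \left(\left(- \frac{5}{4}\right) \frac{1}{6} \cdot 5 \left(-4 + \sqrt{5}\right)\right) \left(-6\right) = 4 \left(\frac{25}{6} - \frac{25 \sqrt{5}}{24}\right) \left(-6\right) = \left(\frac{50}{3} - \frac{25 \sqrt{5}}{6}\right) \left(-6\right) = -100 + 25 \sqrt{5}$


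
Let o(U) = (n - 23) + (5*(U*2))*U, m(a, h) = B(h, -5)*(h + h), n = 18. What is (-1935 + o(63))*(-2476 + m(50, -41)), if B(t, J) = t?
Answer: 33446500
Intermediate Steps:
m(a, h) = 2*h**2 (m(a, h) = h*(h + h) = h*(2*h) = 2*h**2)
o(U) = -5 + 10*U**2 (o(U) = (18 - 23) + (5*(U*2))*U = -5 + (5*(2*U))*U = -5 + (10*U)*U = -5 + 10*U**2)
(-1935 + o(63))*(-2476 + m(50, -41)) = (-1935 + (-5 + 10*63**2))*(-2476 + 2*(-41)**2) = (-1935 + (-5 + 10*3969))*(-2476 + 2*1681) = (-1935 + (-5 + 39690))*(-2476 + 3362) = (-1935 + 39685)*886 = 37750*886 = 33446500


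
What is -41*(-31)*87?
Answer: 110577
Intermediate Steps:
-41*(-31)*87 = 1271*87 = 110577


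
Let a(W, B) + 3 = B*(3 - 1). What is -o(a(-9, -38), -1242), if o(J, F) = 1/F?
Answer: 1/1242 ≈ 0.00080515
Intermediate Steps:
a(W, B) = -3 + 2*B (a(W, B) = -3 + B*(3 - 1) = -3 + B*2 = -3 + 2*B)
-o(a(-9, -38), -1242) = -1/(-1242) = -1*(-1/1242) = 1/1242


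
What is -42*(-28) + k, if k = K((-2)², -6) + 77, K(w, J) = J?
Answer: 1247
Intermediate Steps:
k = 71 (k = -6 + 77 = 71)
-42*(-28) + k = -42*(-28) + 71 = 1176 + 71 = 1247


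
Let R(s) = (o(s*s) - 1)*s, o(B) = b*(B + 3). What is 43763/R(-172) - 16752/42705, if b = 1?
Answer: -9679593611/24146318040 ≈ -0.40087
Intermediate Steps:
o(B) = 3 + B (o(B) = 1*(B + 3) = 1*(3 + B) = 3 + B)
R(s) = s*(2 + s**2) (R(s) = ((3 + s*s) - 1)*s = ((3 + s**2) - 1)*s = (2 + s**2)*s = s*(2 + s**2))
43763/R(-172) - 16752/42705 = 43763/((-172*(2 + (-172)**2))) - 16752/42705 = 43763/((-172*(2 + 29584))) - 16752*1/42705 = 43763/((-172*29586)) - 5584/14235 = 43763/(-5088792) - 5584/14235 = 43763*(-1/5088792) - 5584/14235 = -43763/5088792 - 5584/14235 = -9679593611/24146318040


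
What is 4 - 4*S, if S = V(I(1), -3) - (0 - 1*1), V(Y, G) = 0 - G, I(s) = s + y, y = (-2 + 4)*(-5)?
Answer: -12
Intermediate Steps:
y = -10 (y = 2*(-5) = -10)
I(s) = -10 + s (I(s) = s - 10 = -10 + s)
V(Y, G) = -G
S = 4 (S = -1*(-3) - (0 - 1*1) = 3 - (0 - 1) = 3 - 1*(-1) = 3 + 1 = 4)
4 - 4*S = 4 - 4*4 = 4 - 16 = -12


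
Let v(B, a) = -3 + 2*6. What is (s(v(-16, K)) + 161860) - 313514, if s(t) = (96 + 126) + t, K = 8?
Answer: -151423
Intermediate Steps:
v(B, a) = 9 (v(B, a) = -3 + 12 = 9)
s(t) = 222 + t
(s(v(-16, K)) + 161860) - 313514 = ((222 + 9) + 161860) - 313514 = (231 + 161860) - 313514 = 162091 - 313514 = -151423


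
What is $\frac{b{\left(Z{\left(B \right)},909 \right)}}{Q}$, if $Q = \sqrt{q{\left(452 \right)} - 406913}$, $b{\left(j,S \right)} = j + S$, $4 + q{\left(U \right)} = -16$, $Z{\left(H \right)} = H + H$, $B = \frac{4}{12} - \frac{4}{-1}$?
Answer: $- \frac{2753 i \sqrt{406933}}{1220799} \approx - 1.4385 i$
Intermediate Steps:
$B = \frac{13}{3}$ ($B = 4 \cdot \frac{1}{12} - -4 = \frac{1}{3} + 4 = \frac{13}{3} \approx 4.3333$)
$Z{\left(H \right)} = 2 H$
$q{\left(U \right)} = -20$ ($q{\left(U \right)} = -4 - 16 = -20$)
$b{\left(j,S \right)} = S + j$
$Q = i \sqrt{406933}$ ($Q = \sqrt{-20 - 406913} = \sqrt{-406933} = i \sqrt{406933} \approx 637.91 i$)
$\frac{b{\left(Z{\left(B \right)},909 \right)}}{Q} = \frac{909 + 2 \cdot \frac{13}{3}}{i \sqrt{406933}} = \left(909 + \frac{26}{3}\right) \left(- \frac{i \sqrt{406933}}{406933}\right) = \frac{2753 \left(- \frac{i \sqrt{406933}}{406933}\right)}{3} = - \frac{2753 i \sqrt{406933}}{1220799}$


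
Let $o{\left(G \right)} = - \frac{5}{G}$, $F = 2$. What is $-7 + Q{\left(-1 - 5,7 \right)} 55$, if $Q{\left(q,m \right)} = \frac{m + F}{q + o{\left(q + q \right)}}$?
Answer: $- \frac{6409}{67} \approx -95.657$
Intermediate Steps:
$Q{\left(q,m \right)} = \frac{2 + m}{q - \frac{5}{2 q}}$ ($Q{\left(q,m \right)} = \frac{m + 2}{q - \frac{5}{q + q}} = \frac{2 + m}{q - \frac{5}{2 q}}$)
$-7 + Q{\left(-1 - 5,7 \right)} 55 = -7 + \frac{2 \left(-1 - 5\right) \left(2 + 7\right)}{-5 + 2 \left(-1 - 5\right)^{2}} \cdot 55 = -7 + 2 \left(-1 - 5\right) \frac{1}{-5 + 2 \left(-1 - 5\right)^{2}} \cdot 9 \cdot 55 = -7 + 2 \left(-6\right) \frac{1}{-5 + 2 \left(-6\right)^{2}} \cdot 9 \cdot 55 = -7 + 2 \left(-6\right) \frac{1}{-5 + 2 \cdot 36} \cdot 9 \cdot 55 = -7 + 2 \left(-6\right) \frac{1}{-5 + 72} \cdot 9 \cdot 55 = -7 + 2 \left(-6\right) \frac{1}{67} \cdot 9 \cdot 55 = -7 - \frac{5940}{67} = - \frac{6409}{67}$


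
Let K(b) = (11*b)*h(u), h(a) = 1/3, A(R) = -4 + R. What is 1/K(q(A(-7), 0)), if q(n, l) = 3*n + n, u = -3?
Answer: -3/484 ≈ -0.0061983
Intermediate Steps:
h(a) = 1/3
q(n, l) = 4*n
K(b) = 11*b/3 (K(b) = (11*b)*(1/3) = 11*b/3)
1/K(q(A(-7), 0)) = 1/(11*(4*(-4 - 7))/3) = 1/(11*(4*(-11))/3) = 1/((11/3)*(-44)) = 1/(-484/3) = -3/484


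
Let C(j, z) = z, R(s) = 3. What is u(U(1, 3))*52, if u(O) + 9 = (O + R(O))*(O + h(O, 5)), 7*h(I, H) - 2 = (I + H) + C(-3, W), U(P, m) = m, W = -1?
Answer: 6084/7 ≈ 869.14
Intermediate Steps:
h(I, H) = ⅐ + H/7 + I/7 (h(I, H) = 2/7 + ((I + H) - 1)/7 = 2/7 + ((H + I) - 1)/7 = 2/7 + (-1 + H + I)/7 = 2/7 + (-⅐ + H/7 + I/7) = ⅐ + H/7 + I/7)
u(O) = -9 + (3 + O)*(6/7 + 8*O/7) (u(O) = -9 + (O + 3)*(O + (⅐ + (⅐)*5 + O/7)) = -9 + (3 + O)*(O + (⅐ + 5/7 + O/7)) = -9 + (3 + O)*(O + (6/7 + O/7)) = -9 + (3 + O)*(6/7 + 8*O/7))
u(U(1, 3))*52 = (-45/7 + (8/7)*3² + (30/7)*3)*52 = (-45/7 + (8/7)*9 + 90/7)*52 = (-45/7 + 72/7 + 90/7)*52 = (117/7)*52 = 6084/7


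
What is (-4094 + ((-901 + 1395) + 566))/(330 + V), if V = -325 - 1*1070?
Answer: 3034/1065 ≈ 2.8488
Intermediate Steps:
V = -1395 (V = -325 - 1070 = -1395)
(-4094 + ((-901 + 1395) + 566))/(330 + V) = (-4094 + ((-901 + 1395) + 566))/(330 - 1395) = (-4094 + (494 + 566))/(-1065) = (-4094 + 1060)*(-1/1065) = -3034*(-1/1065) = 3034/1065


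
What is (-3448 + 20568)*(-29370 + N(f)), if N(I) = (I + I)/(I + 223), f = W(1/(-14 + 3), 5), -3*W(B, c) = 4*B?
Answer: -3702222290240/7363 ≈ -5.0281e+8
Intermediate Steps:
W(B, c) = -4*B/3
f = 4/33 (f = -4/(3*(-14 + 3)) = -4/3/(-11) = -4/3*(-1/11) = 4/33 ≈ 0.12121)
N(I) = 2*I/(223 + I) (N(I) = (2*I)/(223 + I) = 2*I/(223 + I))
(-3448 + 20568)*(-29370 + N(f)) = (-3448 + 20568)*(-29370 + 2*(4/33)/(223 + 4/33)) = 17120*(-29370 + 2*(4/33)/(7363/33)) = 17120*(-29370 + 2*(4/33)*(33/7363)) = 17120*(-29370 + 8/7363) = 17120*(-216251302/7363) = -3702222290240/7363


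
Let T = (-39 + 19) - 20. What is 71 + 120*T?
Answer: -4729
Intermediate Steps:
T = -40 (T = -20 - 20 = -40)
71 + 120*T = 71 + 120*(-40) = 71 - 4800 = -4729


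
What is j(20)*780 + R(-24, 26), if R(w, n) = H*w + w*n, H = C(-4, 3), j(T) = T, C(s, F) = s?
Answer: 15072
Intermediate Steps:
H = -4
R(w, n) = -4*w + n*w (R(w, n) = -4*w + w*n = -4*w + n*w)
j(20)*780 + R(-24, 26) = 20*780 - 24*(-4 + 26) = 15600 - 24*22 = 15600 - 528 = 15072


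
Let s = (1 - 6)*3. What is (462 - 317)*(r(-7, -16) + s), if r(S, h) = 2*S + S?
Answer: -5220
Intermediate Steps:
s = -15 (s = -5*3 = -15)
r(S, h) = 3*S
(462 - 317)*(r(-7, -16) + s) = (462 - 317)*(3*(-7) - 15) = 145*(-21 - 15) = 145*(-36) = -5220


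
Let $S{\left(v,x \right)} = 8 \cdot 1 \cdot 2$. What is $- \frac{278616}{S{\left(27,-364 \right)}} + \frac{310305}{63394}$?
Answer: $- \frac{551800557}{31697} \approx -17409.0$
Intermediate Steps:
$S{\left(v,x \right)} = 16$ ($S{\left(v,x \right)} = 8 \cdot 2 = 16$)
$- \frac{278616}{S{\left(27,-364 \right)}} + \frac{310305}{63394} = - \frac{278616}{16} + \frac{310305}{63394} = \left(-278616\right) \frac{1}{16} + 310305 \cdot \frac{1}{63394} = - \frac{34827}{2} + \frac{310305}{63394} = - \frac{551800557}{31697}$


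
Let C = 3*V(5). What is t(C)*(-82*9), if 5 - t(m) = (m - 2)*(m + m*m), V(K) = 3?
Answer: 461250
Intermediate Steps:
C = 9 (C = 3*3 = 9)
t(m) = 5 - (-2 + m)*(m + m**2) (t(m) = 5 - (m - 2)*(m + m*m) = 5 - (-2 + m)*(m + m**2))
t(C)*(-82*9) = (5 + 9**2 - 1*9**3 + 2*9)*(-82*9) = (5 + 81 - 1*729 + 18)*(-738) = (5 + 81 - 729 + 18)*(-738) = -625*(-738) = 461250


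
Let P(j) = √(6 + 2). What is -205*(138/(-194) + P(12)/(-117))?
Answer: 14145/97 + 410*√2/117 ≈ 150.78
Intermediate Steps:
P(j) = 2*√2 (P(j) = √8 = 2*√2)
-205*(138/(-194) + P(12)/(-117)) = -205*(138/(-194) + (2*√2)/(-117)) = -205*(138*(-1/194) + (2*√2)*(-1/117)) = -205*(-69/97 - 2*√2/117) = 14145/97 + 410*√2/117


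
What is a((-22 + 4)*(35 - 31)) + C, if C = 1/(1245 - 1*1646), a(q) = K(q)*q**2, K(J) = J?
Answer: -149672449/401 ≈ -3.7325e+5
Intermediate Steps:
a(q) = q**3 (a(q) = q*q**2 = q**3)
C = -1/401 (C = 1/(1245 - 1646) = 1/(-401) = -1/401 ≈ -0.0024938)
a((-22 + 4)*(35 - 31)) + C = ((-22 + 4)*(35 - 31))**3 - 1/401 = (-18*4)**3 - 1/401 = (-72)**3 - 1/401 = -373248 - 1/401 = -149672449/401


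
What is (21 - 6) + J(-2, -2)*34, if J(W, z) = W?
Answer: -53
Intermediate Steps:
(21 - 6) + J(-2, -2)*34 = (21 - 6) - 2*34 = 15 - 68 = -53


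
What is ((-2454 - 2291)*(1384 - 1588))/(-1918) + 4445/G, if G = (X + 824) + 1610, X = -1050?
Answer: -665579405/1327256 ≈ -501.47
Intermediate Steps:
G = 1384 (G = (-1050 + 824) + 1610 = -226 + 1610 = 1384)
((-2454 - 2291)*(1384 - 1588))/(-1918) + 4445/G = ((-2454 - 2291)*(1384 - 1588))/(-1918) + 4445/1384 = -4745*(-204)*(-1/1918) + 4445*(1/1384) = 967980*(-1/1918) + 4445/1384 = -483990/959 + 4445/1384 = -665579405/1327256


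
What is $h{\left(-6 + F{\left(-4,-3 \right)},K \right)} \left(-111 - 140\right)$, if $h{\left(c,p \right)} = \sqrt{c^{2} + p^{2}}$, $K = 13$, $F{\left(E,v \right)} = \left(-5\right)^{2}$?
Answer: $- 251 \sqrt{530} \approx -5778.5$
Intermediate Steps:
$F{\left(E,v \right)} = 25$
$h{\left(-6 + F{\left(-4,-3 \right)},K \right)} \left(-111 - 140\right) = \sqrt{\left(-6 + 25\right)^{2} + 13^{2}} \left(-111 - 140\right) = \sqrt{19^{2} + 169} \left(-251\right) = \sqrt{361 + 169} \left(-251\right) = \sqrt{530} \left(-251\right) = - 251 \sqrt{530}$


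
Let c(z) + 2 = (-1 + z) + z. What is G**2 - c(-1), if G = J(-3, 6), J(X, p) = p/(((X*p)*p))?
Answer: 1621/324 ≈ 5.0031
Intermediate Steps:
c(z) = -3 + 2*z (c(z) = -2 + ((-1 + z) + z) = -2 + (-1 + 2*z) = -3 + 2*z)
J(X, p) = 1/(X*p) (J(X, p) = p/((X*p**2)) = p*(1/(X*p**2)) = 1/(X*p))
G = -1/18 (G = 1/(-3*6) = -1/3*1/6 = -1/18 ≈ -0.055556)
G**2 - c(-1) = (-1/18)**2 - (-3 + 2*(-1)) = 1/324 - (-3 - 2) = 1/324 - 1*(-5) = 1/324 + 5 = 1621/324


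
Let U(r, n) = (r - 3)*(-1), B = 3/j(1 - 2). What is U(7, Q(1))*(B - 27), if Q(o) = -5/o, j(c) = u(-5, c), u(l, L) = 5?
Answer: 528/5 ≈ 105.60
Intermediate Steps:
j(c) = 5
B = ⅗ (B = 3/5 = 3*(⅕) = ⅗ ≈ 0.60000)
U(r, n) = 3 - r (U(r, n) = (-3 + r)*(-1) = 3 - r)
U(7, Q(1))*(B - 27) = (3 - 1*7)*(⅗ - 27) = (3 - 7)*(-132/5) = -4*(-132/5) = 528/5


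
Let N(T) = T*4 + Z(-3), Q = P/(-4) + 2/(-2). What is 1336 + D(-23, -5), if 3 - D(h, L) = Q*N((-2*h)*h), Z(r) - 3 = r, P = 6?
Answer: -9241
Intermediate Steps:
Z(r) = 3 + r
Q = -5/2 (Q = 6/(-4) + 2/(-2) = 6*(-1/4) + 2*(-1/2) = -3/2 - 1 = -5/2 ≈ -2.5000)
N(T) = 4*T (N(T) = T*4 + (3 - 3) = 4*T + 0 = 4*T)
D(h, L) = 3 - 20*h**2 (D(h, L) = 3 - (-5)*4*((-2*h)*h)/2 = 3 - (-5)*4*(-2*h**2)/2 = 3 - (-5)*(-8*h**2)/2 = 3 - 20*h**2)
1336 + D(-23, -5) = 1336 + (3 - 20*(-23)**2) = 1336 + (3 - 20*529) = 1336 + (3 - 10580) = 1336 - 10577 = -9241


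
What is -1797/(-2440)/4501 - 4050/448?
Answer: -56732241/6275680 ≈ -9.0400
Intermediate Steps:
-1797/(-2440)/4501 - 4050/448 = -1797*(-1/2440)*(1/4501) - 4050*1/448 = (1797/2440)*(1/4501) - 2025/224 = 1797/10982440 - 2025/224 = -56732241/6275680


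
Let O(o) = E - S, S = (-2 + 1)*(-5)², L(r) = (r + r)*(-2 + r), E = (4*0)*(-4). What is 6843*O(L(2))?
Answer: 171075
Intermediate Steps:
E = 0 (E = 0*(-4) = 0)
L(r) = 2*r*(-2 + r) (L(r) = (2*r)*(-2 + r) = 2*r*(-2 + r))
S = -25 (S = -1*25 = -25)
O(o) = 25 (O(o) = 0 - 1*(-25) = 0 + 25 = 25)
6843*O(L(2)) = 6843*25 = 171075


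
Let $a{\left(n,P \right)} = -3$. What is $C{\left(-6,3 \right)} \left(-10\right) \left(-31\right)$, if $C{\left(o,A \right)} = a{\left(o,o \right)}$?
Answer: $-930$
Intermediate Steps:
$C{\left(o,A \right)} = -3$
$C{\left(-6,3 \right)} \left(-10\right) \left(-31\right) = \left(-3\right) \left(-10\right) \left(-31\right) = 30 \left(-31\right) = -930$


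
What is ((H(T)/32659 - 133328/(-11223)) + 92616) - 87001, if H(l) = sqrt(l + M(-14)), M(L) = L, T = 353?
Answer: 63150473/11223 + sqrt(339)/32659 ≈ 5626.9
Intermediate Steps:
H(l) = sqrt(-14 + l) (H(l) = sqrt(l - 14) = sqrt(-14 + l))
((H(T)/32659 - 133328/(-11223)) + 92616) - 87001 = ((sqrt(-14 + 353)/32659 - 133328/(-11223)) + 92616) - 87001 = ((sqrt(339)*(1/32659) - 133328*(-1/11223)) + 92616) - 87001 = ((sqrt(339)/32659 + 133328/11223) + 92616) - 87001 = ((133328/11223 + sqrt(339)/32659) + 92616) - 87001 = (1039562696/11223 + sqrt(339)/32659) - 87001 = 63150473/11223 + sqrt(339)/32659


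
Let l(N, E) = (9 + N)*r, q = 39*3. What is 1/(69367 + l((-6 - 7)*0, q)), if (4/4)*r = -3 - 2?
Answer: 1/69322 ≈ 1.4425e-5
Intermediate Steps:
r = -5 (r = -3 - 2 = -5)
q = 117
l(N, E) = -45 - 5*N (l(N, E) = (9 + N)*(-5) = -45 - 5*N)
1/(69367 + l((-6 - 7)*0, q)) = 1/(69367 + (-45 - 5*(-6 - 7)*0)) = 1/(69367 + (-45 - (-65)*0)) = 1/(69367 + (-45 - 5*0)) = 1/(69367 + (-45 + 0)) = 1/(69367 - 45) = 1/69322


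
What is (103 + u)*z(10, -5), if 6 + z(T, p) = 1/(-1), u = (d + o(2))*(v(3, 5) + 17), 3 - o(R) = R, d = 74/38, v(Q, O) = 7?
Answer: -23107/19 ≈ -1216.2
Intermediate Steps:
d = 37/19 (d = 74*(1/38) = 37/19 ≈ 1.9474)
o(R) = 3 - R
u = 1344/19 (u = (37/19 + (3 - 1*2))*(7 + 17) = (37/19 + (3 - 2))*24 = (37/19 + 1)*24 = (56/19)*24 = 1344/19 ≈ 70.737)
z(T, p) = -7 (z(T, p) = -6 + 1/(-1) = -6 - 1 = -7)
(103 + u)*z(10, -5) = (103 + 1344/19)*(-7) = (3301/19)*(-7) = -23107/19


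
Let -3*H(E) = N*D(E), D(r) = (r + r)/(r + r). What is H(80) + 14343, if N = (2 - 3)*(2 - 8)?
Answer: 14341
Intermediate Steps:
D(r) = 1 (D(r) = (2*r)/((2*r)) = (2*r)*(1/(2*r)) = 1)
N = 6 (N = -1*(-6) = 6)
H(E) = -2
H(80) + 14343 = -2 + 14343 = 14341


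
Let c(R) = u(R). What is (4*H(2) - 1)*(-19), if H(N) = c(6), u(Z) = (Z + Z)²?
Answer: -10925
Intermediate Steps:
u(Z) = 4*Z² (u(Z) = (2*Z)² = 4*Z²)
c(R) = 4*R²
H(N) = 144 (H(N) = 4*6² = 4*36 = 144)
(4*H(2) - 1)*(-19) = (4*144 - 1)*(-19) = (576 - 1)*(-19) = 575*(-19) = -10925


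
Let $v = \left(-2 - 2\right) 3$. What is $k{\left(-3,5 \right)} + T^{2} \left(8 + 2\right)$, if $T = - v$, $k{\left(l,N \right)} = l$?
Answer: $1437$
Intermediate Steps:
$v = -12$ ($v = \left(-4\right) 3 = -12$)
$T = 12$ ($T = \left(-1\right) \left(-12\right) = 12$)
$k{\left(-3,5 \right)} + T^{2} \left(8 + 2\right) = -3 + 12^{2} \left(8 + 2\right) = -3 + 144 \cdot 10 = -3 + 1440 = 1437$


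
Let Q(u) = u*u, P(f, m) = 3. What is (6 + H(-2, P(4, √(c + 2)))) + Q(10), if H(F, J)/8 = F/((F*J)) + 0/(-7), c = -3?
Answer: 326/3 ≈ 108.67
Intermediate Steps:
Q(u) = u²
H(F, J) = 8/J (H(F, J) = 8*(F/((F*J)) + 0/(-7)) = 8*(F*(1/(F*J)) + 0*(-⅐)) = 8*(1/J + 0) = 8/J)
(6 + H(-2, P(4, √(c + 2)))) + Q(10) = (6 + 8/3) + 10² = (6 + 8*(⅓)) + 100 = (6 + 8/3) + 100 = 26/3 + 100 = 326/3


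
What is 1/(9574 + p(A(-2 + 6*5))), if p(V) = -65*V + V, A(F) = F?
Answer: 1/7782 ≈ 0.00012850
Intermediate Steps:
p(V) = -64*V
1/(9574 + p(A(-2 + 6*5))) = 1/(9574 - 64*(-2 + 6*5)) = 1/(9574 - 64*(-2 + 30)) = 1/(9574 - 64*28) = 1/(9574 - 1792) = 1/7782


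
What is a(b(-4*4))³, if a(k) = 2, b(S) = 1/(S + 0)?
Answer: 8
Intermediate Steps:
b(S) = 1/S
a(b(-4*4))³ = 2³ = 8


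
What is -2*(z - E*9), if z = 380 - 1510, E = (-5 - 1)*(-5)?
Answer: 2800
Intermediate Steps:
E = 30 (E = -6*(-5) = 30)
z = -1130
-2*(z - E*9) = -2*(-1130 - 30*9) = -2*(-1130 - 1*270) = -2*(-1130 - 270) = -2*(-1400) = 2800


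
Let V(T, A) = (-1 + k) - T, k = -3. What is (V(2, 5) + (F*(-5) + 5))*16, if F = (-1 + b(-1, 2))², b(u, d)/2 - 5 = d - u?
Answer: -18016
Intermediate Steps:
b(u, d) = 10 - 2*u + 2*d (b(u, d) = 10 + 2*(d - u) = 10 + (-2*u + 2*d) = 10 - 2*u + 2*d)
F = 225 (F = (-1 + (10 - 2*(-1) + 2*2))² = (-1 + (10 + 2 + 4))² = (-1 + 16)² = 15² = 225)
V(T, A) = -4 - T (V(T, A) = (-1 - 3) - T = -4 - T)
(V(2, 5) + (F*(-5) + 5))*16 = ((-4 - 1*2) + (225*(-5) + 5))*16 = ((-4 - 2) + (-1125 + 5))*16 = (-6 - 1120)*16 = -1126*16 = -18016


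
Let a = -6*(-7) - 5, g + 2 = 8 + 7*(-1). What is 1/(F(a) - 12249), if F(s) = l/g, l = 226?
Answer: -1/12475 ≈ -8.0160e-5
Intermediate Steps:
g = -1 (g = -2 + (8 + 7*(-1)) = -2 + (8 - 7) = -2 + 1 = -1)
a = 37 (a = 42 - 5 = 37)
F(s) = -226 (F(s) = 226/(-1) = 226*(-1) = -226)
1/(F(a) - 12249) = 1/(-226 - 12249) = 1/(-12475) = -1/12475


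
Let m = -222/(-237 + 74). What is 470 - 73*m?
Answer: 60404/163 ≈ 370.58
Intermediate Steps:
m = 222/163 (m = -222/(-163) = -222*(-1/163) = 222/163 ≈ 1.3620)
470 - 73*m = 470 - 73*222/163 = 470 - 16206/163 = 60404/163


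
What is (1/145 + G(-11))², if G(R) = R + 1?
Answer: 2099601/21025 ≈ 99.862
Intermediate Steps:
G(R) = 1 + R
(1/145 + G(-11))² = (1/145 + (1 - 11))² = (1/145 - 10)² = (-1449/145)² = 2099601/21025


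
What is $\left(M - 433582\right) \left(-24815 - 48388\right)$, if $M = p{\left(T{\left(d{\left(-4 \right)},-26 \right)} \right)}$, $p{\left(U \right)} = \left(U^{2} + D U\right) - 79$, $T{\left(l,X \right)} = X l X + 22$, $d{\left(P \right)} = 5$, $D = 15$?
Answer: $-819212796519$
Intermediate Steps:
$T{\left(l,X \right)} = 22 + l X^{2}$ ($T{\left(l,X \right)} = l X^{2} + 22 = 22 + l X^{2}$)
$p{\left(U \right)} = -79 + U^{2} + 15 U$ ($p{\left(U \right)} = \left(U^{2} + 15 U\right) - 79 = -79 + U^{2} + 15 U$)
$M = 11624555$ ($M = -79 + \left(22 + 5 \left(-26\right)^{2}\right)^{2} + 15 \left(22 + 5 \left(-26\right)^{2}\right) = -79 + \left(22 + 5 \cdot 676\right)^{2} + 15 \left(22 + 5 \cdot 676\right) = -79 + \left(22 + 3380\right)^{2} + 15 \left(22 + 3380\right) = -79 + 3402^{2} + 15 \cdot 3402 = -79 + 11573604 + 51030 = 11624555$)
$\left(M - 433582\right) \left(-24815 - 48388\right) = \left(11624555 - 433582\right) \left(-24815 - 48388\right) = 11190973 \left(-73203\right) = -819212796519$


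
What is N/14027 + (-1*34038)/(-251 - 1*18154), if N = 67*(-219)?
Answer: 23043829/28685215 ≈ 0.80334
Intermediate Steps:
N = -14673
N/14027 + (-1*34038)/(-251 - 1*18154) = -14673/14027 + (-1*34038)/(-251 - 1*18154) = -14673*1/14027 - 34038/(-251 - 18154) = -14673/14027 - 34038/(-18405) = -14673/14027 - 34038*(-1/18405) = -14673/14027 + 3782/2045 = 23043829/28685215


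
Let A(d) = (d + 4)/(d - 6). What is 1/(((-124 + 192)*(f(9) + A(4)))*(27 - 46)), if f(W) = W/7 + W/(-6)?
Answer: 7/38114 ≈ 0.00018366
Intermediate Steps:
A(d) = (4 + d)/(-6 + d)
f(W) = -W/42 (f(W) = W*(⅐) + W*(-⅙) = W/7 - W/6 = -W/42)
1/(((-124 + 192)*(f(9) + A(4)))*(27 - 46)) = 1/(((-124 + 192)*(-1/42*9 + (4 + 4)/(-6 + 4)))*(27 - 46)) = 1/((68*(-3/14 + 8/(-2)))*(-19)) = 1/((68*(-3/14 - ½*8))*(-19)) = 1/((68*(-3/14 - 4))*(-19)) = 1/((68*(-59/14))*(-19)) = 1/(-2006/7*(-19)) = 1/(38114/7) = 7/38114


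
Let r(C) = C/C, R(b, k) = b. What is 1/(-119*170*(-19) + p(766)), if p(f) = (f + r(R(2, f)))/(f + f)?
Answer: 1532/588855607 ≈ 2.6017e-6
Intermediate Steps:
r(C) = 1
p(f) = (1 + f)/(2*f) (p(f) = (f + 1)/(f + f) = (1 + f)/((2*f)) = (1 + f)*(1/(2*f)) = (1 + f)/(2*f))
1/(-119*170*(-19) + p(766)) = 1/(-119*170*(-19) + (½)*(1 + 766)/766) = 1/(-20230*(-19) + (½)*(1/766)*767) = 1/(384370 + 767/1532) = 1/(588855607/1532) = 1532/588855607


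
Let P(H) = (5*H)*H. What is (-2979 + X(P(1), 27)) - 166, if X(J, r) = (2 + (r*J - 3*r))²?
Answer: -9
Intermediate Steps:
P(H) = 5*H²
X(J, r) = (2 - 3*r + J*r)² (X(J, r) = (2 + (J*r - 3*r))² = (2 + (-3*r + J*r))² = (2 - 3*r + J*r)²)
(-2979 + X(P(1), 27)) - 166 = (-2979 + (2 - 3*27 + (5*1²)*27)²) - 166 = (-2979 + (2 - 81 + (5*1)*27)²) - 166 = (-2979 + (2 - 81 + 5*27)²) - 166 = (-2979 + (2 - 81 + 135)²) - 166 = (-2979 + 56²) - 166 = (-2979 + 3136) - 166 = 157 - 166 = -9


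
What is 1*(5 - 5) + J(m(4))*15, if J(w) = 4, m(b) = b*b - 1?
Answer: 60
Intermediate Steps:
m(b) = -1 + b² (m(b) = b² - 1 = -1 + b²)
1*(5 - 5) + J(m(4))*15 = 1*(5 - 5) + 4*15 = 1*0 + 60 = 0 + 60 = 60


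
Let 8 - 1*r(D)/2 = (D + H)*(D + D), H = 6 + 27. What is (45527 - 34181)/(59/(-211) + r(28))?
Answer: -2394006/1438235 ≈ -1.6645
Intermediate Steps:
H = 33
r(D) = 16 - 4*D*(33 + D) (r(D) = 16 - 2*(D + 33)*(D + D) = 16 - 2*(33 + D)*2*D = 16 - 4*D*(33 + D))
(45527 - 34181)/(59/(-211) + r(28)) = (45527 - 34181)/(59/(-211) + (16 - 132*28 - 4*28**2)) = 11346/(59*(-1/211) + (16 - 3696 - 4*784)) = 11346/(-59/211 + (16 - 3696 - 3136)) = 11346/(-59/211 - 6816) = 11346/(-1438235/211) = 11346*(-211/1438235) = -2394006/1438235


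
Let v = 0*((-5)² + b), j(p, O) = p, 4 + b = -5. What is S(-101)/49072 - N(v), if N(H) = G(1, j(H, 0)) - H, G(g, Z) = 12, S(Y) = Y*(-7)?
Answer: -588157/49072 ≈ -11.986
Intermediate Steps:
b = -9 (b = -4 - 5 = -9)
S(Y) = -7*Y
v = 0 (v = 0*((-5)² - 9) = 0*(25 - 9) = 0*16 = 0)
N(H) = 12 - H
S(-101)/49072 - N(v) = -7*(-101)/49072 - (12 - 1*0) = 707*(1/49072) - (12 + 0) = 707/49072 - 1*12 = 707/49072 - 12 = -588157/49072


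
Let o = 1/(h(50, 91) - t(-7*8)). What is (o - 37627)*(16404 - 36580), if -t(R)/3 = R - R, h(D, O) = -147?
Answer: 111596885920/147 ≈ 7.5916e+8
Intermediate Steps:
t(R) = 0 (t(R) = -3*(R - R) = -3*0 = 0)
o = -1/147 (o = 1/(-147 - 1*0) = 1/(-147 + 0) = 1/(-147) = -1/147 ≈ -0.0068027)
(o - 37627)*(16404 - 36580) = (-1/147 - 37627)*(16404 - 36580) = -5531170/147*(-20176) = 111596885920/147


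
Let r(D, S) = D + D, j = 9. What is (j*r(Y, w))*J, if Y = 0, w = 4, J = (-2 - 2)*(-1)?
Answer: 0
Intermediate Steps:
J = 4 (J = -4*(-1) = 4)
r(D, S) = 2*D
(j*r(Y, w))*J = (9*(2*0))*4 = (9*0)*4 = 0*4 = 0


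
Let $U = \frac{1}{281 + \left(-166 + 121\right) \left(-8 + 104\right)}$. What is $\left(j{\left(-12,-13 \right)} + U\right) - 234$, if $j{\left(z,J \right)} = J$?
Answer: $- \frac{997634}{4039} \approx -247.0$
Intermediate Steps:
$U = - \frac{1}{4039}$ ($U = \frac{1}{281 - 4320} = \frac{1}{-4039} = - \frac{1}{4039} \approx -0.00024759$)
$\left(j{\left(-12,-13 \right)} + U\right) - 234 = \left(-13 - \frac{1}{4039}\right) - 234 = - \frac{52508}{4039} - 234 = - \frac{997634}{4039}$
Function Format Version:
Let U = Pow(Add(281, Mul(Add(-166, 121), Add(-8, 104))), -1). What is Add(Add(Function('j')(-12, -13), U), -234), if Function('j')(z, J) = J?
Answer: Rational(-997634, 4039) ≈ -247.00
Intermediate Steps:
U = Rational(-1, 4039) (U = Pow(Add(281, Mul(-45, 96)), -1) = Pow(Add(281, -4320), -1) = Pow(-4039, -1) = Rational(-1, 4039) ≈ -0.00024759)
Add(Add(Function('j')(-12, -13), U), -234) = Add(Add(-13, Rational(-1, 4039)), -234) = Add(Rational(-52508, 4039), -234) = Rational(-997634, 4039)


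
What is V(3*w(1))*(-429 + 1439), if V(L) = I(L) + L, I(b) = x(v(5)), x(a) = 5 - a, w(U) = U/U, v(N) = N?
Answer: 3030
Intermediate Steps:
w(U) = 1
I(b) = 0 (I(b) = 5 - 1*5 = 5 - 5 = 0)
V(L) = L (V(L) = 0 + L = L)
V(3*w(1))*(-429 + 1439) = (3*1)*(-429 + 1439) = 3*1010 = 3030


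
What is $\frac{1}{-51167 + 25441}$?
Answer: $- \frac{1}{25726} \approx -3.8871 \cdot 10^{-5}$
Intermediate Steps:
$\frac{1}{-51167 + 25441} = \frac{1}{-25726} = - \frac{1}{25726}$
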